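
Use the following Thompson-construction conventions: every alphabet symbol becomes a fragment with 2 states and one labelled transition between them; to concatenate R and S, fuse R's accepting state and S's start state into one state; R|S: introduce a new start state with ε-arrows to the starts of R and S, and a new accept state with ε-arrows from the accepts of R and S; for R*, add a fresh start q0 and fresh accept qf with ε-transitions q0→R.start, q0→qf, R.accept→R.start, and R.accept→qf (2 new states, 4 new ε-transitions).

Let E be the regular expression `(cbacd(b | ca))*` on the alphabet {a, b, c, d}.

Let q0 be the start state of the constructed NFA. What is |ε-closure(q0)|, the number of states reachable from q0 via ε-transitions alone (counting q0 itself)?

3

Work bottom-up. For each fragment F, track |ε-closure(F.start)| and whether F's accept lies in that closure (i.e. whether F accepts ε). A single-symbol fragment has closure size 1 and does not accept ε.
  ca — same as the first factor's closure: C = 1
  b | ca — new start ε-reaches every alternative's start; none of them accept ε, so the new accept is not reached: C = 1 + 1 + 1 = 3
  cbacd(b | ca) — C equals the left operand's closure size = 1 (its accept is not ε-reachable, so the closure stops there)
  (cbacd(b | ca))* — the star's fresh start ε-reaches both the body's start and the fresh accept: C = 2 + 1 = 3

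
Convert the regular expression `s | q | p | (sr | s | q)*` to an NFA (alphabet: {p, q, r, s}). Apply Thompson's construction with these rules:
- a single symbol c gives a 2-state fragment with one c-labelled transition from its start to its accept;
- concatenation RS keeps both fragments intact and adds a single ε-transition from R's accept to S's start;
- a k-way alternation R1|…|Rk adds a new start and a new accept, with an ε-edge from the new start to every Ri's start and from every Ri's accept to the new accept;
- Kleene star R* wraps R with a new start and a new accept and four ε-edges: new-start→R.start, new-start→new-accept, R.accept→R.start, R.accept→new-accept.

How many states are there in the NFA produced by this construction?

20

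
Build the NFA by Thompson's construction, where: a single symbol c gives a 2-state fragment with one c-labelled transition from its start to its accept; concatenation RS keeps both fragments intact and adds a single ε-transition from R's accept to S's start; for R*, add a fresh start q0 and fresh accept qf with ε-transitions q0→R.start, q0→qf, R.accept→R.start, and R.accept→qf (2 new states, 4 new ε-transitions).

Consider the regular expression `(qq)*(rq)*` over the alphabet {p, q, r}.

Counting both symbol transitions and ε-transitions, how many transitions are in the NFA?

15

By structural recursion:
Each of the 4 symbol leaves contributes 1 transition (1 symbol, 0 ε).
  qq — 3 transitions (2 symbol, 1 ε)
  (qq)* — 7 transitions (2 symbol, 5 ε)
  rq — 3 transitions (2 symbol, 1 ε)
  (rq)* — 7 transitions (2 symbol, 5 ε)
  (qq)*(rq)* — 15 transitions (4 symbol, 11 ε)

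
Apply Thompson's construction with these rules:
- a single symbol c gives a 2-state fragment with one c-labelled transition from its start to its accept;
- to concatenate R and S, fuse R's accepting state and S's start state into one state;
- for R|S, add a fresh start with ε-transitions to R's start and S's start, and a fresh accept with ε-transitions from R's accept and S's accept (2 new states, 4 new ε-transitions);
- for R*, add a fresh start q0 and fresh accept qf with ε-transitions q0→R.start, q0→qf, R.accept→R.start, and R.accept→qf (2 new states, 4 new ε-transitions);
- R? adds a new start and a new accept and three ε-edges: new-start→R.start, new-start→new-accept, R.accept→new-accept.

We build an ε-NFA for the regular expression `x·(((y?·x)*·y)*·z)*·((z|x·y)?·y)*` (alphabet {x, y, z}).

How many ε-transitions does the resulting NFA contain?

Building bottom-up:
Each of the 9 symbol leaves contributes 0 ε-transitions.
  y? : 3 ε-transitions
  y?·x : 3 ε-transitions
  (y?·x)* : 7 ε-transitions
  (y?·x)*·y : 7 ε-transitions
  ((y?·x)*·y)* : 11 ε-transitions
  ((y?·x)*·y)*·z : 11 ε-transitions
  (((y?·x)*·y)*·z)* : 15 ε-transitions
  x·y : 0 ε-transitions
  z|x·y : 4 ε-transitions
  (z|x·y)? : 7 ε-transitions
  (z|x·y)?·y : 7 ε-transitions
  ((z|x·y)?·y)* : 11 ε-transitions
  x·(((y?·x)*·y)*·z)*·((z|x·y)?·y)* : 26 ε-transitions

26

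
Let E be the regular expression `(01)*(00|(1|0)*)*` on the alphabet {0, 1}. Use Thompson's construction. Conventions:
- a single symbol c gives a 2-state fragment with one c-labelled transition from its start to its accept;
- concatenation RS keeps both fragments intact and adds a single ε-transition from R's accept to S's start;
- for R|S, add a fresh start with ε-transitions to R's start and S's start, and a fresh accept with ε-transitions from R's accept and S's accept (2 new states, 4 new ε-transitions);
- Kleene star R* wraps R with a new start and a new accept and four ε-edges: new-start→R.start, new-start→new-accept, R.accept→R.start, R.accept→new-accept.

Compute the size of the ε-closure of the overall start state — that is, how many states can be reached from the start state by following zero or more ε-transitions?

Work bottom-up. For each fragment F, track |ε-closure(F.start)| and whether F's accept lies in that closure (i.e. whether F accepts ε). A single-symbol fragment has closure size 1 and does not accept ε.
  01 → same as the first factor's closure: |closure| = 1
  (01)* → new start has ε-edges to the inner start and to the new accept, so |closure| = 2 + 1 = 3
  00 → same as the first factor's closure: |closure| = 1
  1|0 → |closure| = 1 + 1 + 1 = 3 (the new accept is not ε-reachable since no branch accepts ε)
  (1|0)* → |closure| = 1 (new start) + 3 (body) + 1 (new accept) = 5
  00|(1|0)* → |closure| = 1 (new start) + (1 + 5) + 1 (new accept, since some branch ε-reaches its own accept) = 8
  (00|(1|0)*)* → |closure| = 1 (new start) + 8 (body) + 1 (new accept) = 10
  (01)*(00|(1|0)*)* → the left operand accepts ε, so the closure extends into the next operand (via the concat ε-link); |closure| = 3 + 10 = 13

13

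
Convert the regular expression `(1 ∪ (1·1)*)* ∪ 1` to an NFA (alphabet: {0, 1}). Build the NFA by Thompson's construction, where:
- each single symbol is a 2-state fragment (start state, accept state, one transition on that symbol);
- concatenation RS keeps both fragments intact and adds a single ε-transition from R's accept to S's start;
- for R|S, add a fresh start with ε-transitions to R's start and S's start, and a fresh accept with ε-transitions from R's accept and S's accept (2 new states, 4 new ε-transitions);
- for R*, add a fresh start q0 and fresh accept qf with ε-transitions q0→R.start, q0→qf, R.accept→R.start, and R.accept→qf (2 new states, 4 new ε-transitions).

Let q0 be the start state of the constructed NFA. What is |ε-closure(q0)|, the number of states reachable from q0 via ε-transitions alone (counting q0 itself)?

Work bottom-up. For each fragment F, track |ε-closure(F.start)| and whether F's accept lies in that closure (i.e. whether F accepts ε). A single-symbol fragment has closure size 1 and does not accept ε.
  1·1 : same as the first factor's closure: C = 1
  (1·1)* : new start has ε-edges to the inner start and to the new accept, so C = 2 + 1 = 3
  1 ∪ (1·1)* : C = 1 (new start) + (1 + 3) + 1 (new accept, since some branch ε-reaches its own accept) = 6
  (1 ∪ (1·1)*)* : C = 1 (new start) + 6 (body) + 1 (new accept) = 8
  (1 ∪ (1·1)*)* ∪ 1 : C = 1 (new start) + (8 + 1) + 1 (new accept, since some branch ε-reaches its own accept) = 11

11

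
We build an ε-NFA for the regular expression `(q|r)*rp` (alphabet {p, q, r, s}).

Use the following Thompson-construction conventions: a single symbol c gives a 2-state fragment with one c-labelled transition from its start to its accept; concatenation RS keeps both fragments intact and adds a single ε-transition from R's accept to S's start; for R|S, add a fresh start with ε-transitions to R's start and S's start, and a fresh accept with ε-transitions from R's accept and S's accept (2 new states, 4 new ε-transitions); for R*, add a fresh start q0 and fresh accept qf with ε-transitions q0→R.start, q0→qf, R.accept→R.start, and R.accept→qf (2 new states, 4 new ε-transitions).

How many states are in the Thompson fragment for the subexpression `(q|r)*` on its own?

8

Fragment for `(q|r)*`:
Each of the 2 symbol leaves contributes a 2-state fragment.
  q|r : 6 states
  (q|r)* : 8 states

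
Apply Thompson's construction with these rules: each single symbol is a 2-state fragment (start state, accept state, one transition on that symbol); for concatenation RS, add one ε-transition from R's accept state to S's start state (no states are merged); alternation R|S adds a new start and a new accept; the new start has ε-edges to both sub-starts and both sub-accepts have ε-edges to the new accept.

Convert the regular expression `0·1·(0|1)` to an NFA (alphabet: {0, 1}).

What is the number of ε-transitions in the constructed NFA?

6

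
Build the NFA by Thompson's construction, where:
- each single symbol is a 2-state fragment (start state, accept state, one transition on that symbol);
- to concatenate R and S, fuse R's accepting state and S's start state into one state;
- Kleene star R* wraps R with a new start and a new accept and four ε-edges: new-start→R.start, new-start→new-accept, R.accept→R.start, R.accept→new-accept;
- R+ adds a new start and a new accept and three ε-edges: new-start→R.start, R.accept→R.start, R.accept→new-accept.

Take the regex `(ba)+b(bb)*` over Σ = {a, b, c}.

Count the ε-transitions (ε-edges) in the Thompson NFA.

7

Building bottom-up:
Each of the 5 symbol leaves contributes 0 ε-transitions.
  ba → 0 ε-transitions
  (ba)+ → 3 ε-transitions
  bb → 0 ε-transitions
  (bb)* → 4 ε-transitions
  (ba)+b(bb)* → 7 ε-transitions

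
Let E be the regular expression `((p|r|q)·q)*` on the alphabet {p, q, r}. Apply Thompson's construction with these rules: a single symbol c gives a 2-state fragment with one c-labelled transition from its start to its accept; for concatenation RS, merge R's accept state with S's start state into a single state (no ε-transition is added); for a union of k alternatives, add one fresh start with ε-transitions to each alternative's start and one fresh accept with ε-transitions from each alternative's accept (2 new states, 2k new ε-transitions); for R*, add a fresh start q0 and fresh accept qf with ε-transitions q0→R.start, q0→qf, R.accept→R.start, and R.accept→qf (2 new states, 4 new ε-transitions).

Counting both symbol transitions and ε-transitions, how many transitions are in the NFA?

Recursing over subexpressions:
Each of the 4 symbol leaves contributes 1 transition (1 symbol, 0 ε).
  p|r|q → 9 transitions (3 symbol, 6 ε)
  (p|r|q)·q → 10 transitions (4 symbol, 6 ε)
  ((p|r|q)·q)* → 14 transitions (4 symbol, 10 ε)

14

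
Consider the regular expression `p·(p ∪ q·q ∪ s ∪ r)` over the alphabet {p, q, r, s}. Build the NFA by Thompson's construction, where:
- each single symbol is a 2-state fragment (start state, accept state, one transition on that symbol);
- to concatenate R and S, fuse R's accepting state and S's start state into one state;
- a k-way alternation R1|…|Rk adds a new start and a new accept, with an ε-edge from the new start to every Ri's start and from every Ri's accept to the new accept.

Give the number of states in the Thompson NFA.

12

By structural recursion:
Each of the 6 symbol leaves contributes a 2-state fragment.
  q·q = 3 states
  p ∪ q·q ∪ s ∪ r = 11 states
  p·(p ∪ q·q ∪ s ∪ r) = 12 states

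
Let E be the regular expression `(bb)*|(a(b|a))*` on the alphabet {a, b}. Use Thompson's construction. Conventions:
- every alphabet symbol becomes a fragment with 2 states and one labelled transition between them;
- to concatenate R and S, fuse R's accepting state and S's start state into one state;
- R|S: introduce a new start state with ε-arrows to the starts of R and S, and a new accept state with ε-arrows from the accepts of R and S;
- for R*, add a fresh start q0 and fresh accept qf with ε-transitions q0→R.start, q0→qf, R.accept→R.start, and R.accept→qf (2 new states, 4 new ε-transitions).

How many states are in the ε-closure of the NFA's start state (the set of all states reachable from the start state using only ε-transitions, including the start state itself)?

8

Let C(F) = |ε-closure(F.start)| within fragment F, and note whether F accepts ε. Symbol fragments have C = 1 and do not accept ε. Then:
  bb : same as the first factor's closure: |closure| = 1
  (bb)* : new start has ε-edges to the inner start and to the new accept, so |closure| = 2 + 1 = 3
  b|a : new start ε-reaches every alternative's start; none of them accept ε, so the new accept is not reached: |closure| = 1 + 1 + 1 = 3
  a(b|a) : |closure| equals the left operand's closure size = 1 (its accept is not ε-reachable, so the closure stops there)
  (a(b|a))* : new start has ε-edges to the inner start and to the new accept, so |closure| = 2 + 1 = 3
  (bb)*|(a(b|a))* : |closure| = 1 (new start) + (3 + 3) + 1 (new accept, since some branch ε-reaches its own accept) = 8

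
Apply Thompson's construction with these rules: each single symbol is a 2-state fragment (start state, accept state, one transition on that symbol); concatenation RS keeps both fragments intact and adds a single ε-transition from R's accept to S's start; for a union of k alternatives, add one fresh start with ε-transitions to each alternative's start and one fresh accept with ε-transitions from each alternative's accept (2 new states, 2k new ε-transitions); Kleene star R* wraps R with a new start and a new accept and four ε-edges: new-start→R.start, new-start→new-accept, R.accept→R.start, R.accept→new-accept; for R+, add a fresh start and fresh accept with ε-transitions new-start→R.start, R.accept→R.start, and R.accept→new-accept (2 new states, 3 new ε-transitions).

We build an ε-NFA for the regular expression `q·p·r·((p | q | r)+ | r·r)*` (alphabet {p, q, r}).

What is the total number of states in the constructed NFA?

Bottom-up over the parse tree:
Each of the 8 symbol leaves contributes a 2-state fragment.
  p | q | r : 8 states
  (p | q | r)+ : 10 states
  r·r : 4 states
  (p | q | r)+ | r·r : 16 states
  ((p | q | r)+ | r·r)* : 18 states
  q·p·r·((p | q | r)+ | r·r)* : 24 states

24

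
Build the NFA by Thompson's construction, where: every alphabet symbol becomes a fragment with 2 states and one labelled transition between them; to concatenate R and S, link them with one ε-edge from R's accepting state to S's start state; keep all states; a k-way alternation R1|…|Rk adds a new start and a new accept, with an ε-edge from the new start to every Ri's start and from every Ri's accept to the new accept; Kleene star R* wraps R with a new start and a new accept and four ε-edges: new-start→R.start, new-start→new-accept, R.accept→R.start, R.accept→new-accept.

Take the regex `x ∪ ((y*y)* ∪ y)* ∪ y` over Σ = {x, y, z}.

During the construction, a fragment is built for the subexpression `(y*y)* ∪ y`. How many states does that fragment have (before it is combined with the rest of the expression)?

12

Fragment for `(y*y)* ∪ y`:
Each of the 3 symbol leaves contributes a 2-state fragment.
  y* → 4 states
  y*y → 6 states
  (y*y)* → 8 states
  (y*y)* ∪ y → 12 states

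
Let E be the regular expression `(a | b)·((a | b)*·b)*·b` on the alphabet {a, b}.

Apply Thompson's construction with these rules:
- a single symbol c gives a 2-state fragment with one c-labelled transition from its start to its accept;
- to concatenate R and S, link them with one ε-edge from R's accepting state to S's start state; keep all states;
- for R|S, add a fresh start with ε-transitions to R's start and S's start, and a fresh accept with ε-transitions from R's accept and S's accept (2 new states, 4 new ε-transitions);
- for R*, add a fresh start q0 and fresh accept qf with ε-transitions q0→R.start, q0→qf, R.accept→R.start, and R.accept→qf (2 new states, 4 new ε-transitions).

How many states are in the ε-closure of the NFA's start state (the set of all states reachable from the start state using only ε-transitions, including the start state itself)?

Let C(F) = |ε-closure(F.start)| within fragment F, and note whether F accepts ε. Symbol fragments have C = 1 and do not accept ε. Then:
  a | b → C = 1 + 1 + 1 = 3 (the new accept is not ε-reachable since no branch accepts ε)
  a | b → C = 1 + 1 + 1 = 3 (the new accept is not ε-reachable since no branch accepts ε)
  (a | b)* → new start has ε-edges to the inner start and to the new accept, so C = 2 + 3 = 5
  (a | b)*·b → C = 5 + 1 = 6 (closure spills across the concat boundary because the left factor accepts ε)
  ((a | b)*·b)* → C = 1 (new start) + 6 (body) + 1 (new accept) = 8
  (a | b)·((a | b)*·b)*·b → C equals the left operand's closure size = 3 (its accept is not ε-reachable, so the closure stops there)

3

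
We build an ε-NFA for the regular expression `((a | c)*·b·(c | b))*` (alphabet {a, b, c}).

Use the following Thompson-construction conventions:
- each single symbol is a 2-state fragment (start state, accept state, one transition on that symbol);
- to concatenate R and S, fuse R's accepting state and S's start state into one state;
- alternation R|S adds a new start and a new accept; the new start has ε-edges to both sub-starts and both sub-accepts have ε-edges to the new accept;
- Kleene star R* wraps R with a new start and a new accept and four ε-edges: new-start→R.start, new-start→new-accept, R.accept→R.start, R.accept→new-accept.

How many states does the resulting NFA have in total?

Building bottom-up:
Each of the 5 symbol leaves contributes a 2-state fragment.
  a | c : 6 states
  (a | c)* : 8 states
  c | b : 6 states
  (a | c)*·b·(c | b) : 14 states
  ((a | c)*·b·(c | b))* : 16 states

16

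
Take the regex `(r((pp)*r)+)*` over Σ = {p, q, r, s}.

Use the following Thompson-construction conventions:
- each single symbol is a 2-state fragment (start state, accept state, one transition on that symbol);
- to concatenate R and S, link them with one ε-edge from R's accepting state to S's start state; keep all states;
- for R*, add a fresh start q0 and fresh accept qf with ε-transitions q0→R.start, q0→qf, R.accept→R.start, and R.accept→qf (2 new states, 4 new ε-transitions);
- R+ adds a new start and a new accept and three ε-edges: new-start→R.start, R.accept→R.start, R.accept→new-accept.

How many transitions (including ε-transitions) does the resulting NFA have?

Per subexpression:
Each of the 4 symbol leaves contributes 1 transition (1 symbol, 0 ε).
  pp = 3 transitions (2 symbol, 1 ε)
  (pp)* = 7 transitions (2 symbol, 5 ε)
  (pp)*r = 9 transitions (3 symbol, 6 ε)
  ((pp)*r)+ = 12 transitions (3 symbol, 9 ε)
  r((pp)*r)+ = 14 transitions (4 symbol, 10 ε)
  (r((pp)*r)+)* = 18 transitions (4 symbol, 14 ε)

18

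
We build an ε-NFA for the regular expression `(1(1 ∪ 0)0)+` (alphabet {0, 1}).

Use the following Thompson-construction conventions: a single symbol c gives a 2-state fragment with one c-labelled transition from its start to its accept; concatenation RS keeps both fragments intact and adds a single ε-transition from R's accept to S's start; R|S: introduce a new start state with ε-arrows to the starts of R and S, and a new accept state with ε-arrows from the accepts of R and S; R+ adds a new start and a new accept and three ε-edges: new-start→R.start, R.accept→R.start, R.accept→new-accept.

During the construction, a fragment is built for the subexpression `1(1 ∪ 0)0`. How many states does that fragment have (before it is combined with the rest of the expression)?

10

Fragment for `1(1 ∪ 0)0`:
Each of the 4 symbol leaves contributes a 2-state fragment.
  1 ∪ 0 = 6 states
  1(1 ∪ 0)0 = 10 states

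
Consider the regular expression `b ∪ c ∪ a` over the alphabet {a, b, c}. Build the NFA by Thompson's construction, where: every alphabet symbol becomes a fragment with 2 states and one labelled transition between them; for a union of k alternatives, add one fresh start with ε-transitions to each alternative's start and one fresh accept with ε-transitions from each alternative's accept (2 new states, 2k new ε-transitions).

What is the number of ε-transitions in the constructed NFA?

Recursing over subexpressions:
Each of the 3 symbol leaves contributes 0 ε-transitions.
  b ∪ c ∪ a — 6 ε-transitions

6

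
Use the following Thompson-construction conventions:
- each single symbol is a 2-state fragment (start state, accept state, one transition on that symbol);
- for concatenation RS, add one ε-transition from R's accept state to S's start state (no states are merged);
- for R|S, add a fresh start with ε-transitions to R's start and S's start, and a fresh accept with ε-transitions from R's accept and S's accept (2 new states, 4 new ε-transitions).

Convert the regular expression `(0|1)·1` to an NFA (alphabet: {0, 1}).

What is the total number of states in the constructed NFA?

Recursing over subexpressions:
Each of the 3 symbol leaves contributes a 2-state fragment.
  0|1 → 6 states
  (0|1)·1 → 8 states

8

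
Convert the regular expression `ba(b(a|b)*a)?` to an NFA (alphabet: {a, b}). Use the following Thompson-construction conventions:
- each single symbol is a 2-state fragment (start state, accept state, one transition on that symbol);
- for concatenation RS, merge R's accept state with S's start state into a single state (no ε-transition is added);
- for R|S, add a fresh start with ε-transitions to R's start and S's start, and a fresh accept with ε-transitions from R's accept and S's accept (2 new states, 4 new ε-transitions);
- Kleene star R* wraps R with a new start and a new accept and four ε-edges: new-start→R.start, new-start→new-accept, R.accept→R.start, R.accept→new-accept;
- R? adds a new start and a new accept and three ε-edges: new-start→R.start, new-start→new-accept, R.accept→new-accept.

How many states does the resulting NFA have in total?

By structural recursion:
Each of the 6 symbol leaves contributes a 2-state fragment.
  a|b = 6 states
  (a|b)* = 8 states
  b(a|b)*a = 10 states
  (b(a|b)*a)? = 12 states
  ba(b(a|b)*a)? = 14 states

14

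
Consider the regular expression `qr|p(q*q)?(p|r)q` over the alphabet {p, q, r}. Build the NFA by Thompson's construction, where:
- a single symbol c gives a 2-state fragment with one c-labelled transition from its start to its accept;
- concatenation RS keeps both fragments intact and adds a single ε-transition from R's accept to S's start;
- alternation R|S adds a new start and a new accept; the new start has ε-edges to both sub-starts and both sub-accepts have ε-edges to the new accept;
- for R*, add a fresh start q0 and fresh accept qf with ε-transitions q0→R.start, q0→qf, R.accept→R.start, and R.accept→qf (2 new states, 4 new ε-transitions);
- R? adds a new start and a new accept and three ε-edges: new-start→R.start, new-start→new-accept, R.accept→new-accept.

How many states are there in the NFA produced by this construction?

24

By structural recursion:
Each of the 8 symbol leaves contributes a 2-state fragment.
  qr → 4 states
  q* → 4 states
  q*q → 6 states
  (q*q)? → 8 states
  p|r → 6 states
  p(q*q)?(p|r)q → 18 states
  qr|p(q*q)?(p|r)q → 24 states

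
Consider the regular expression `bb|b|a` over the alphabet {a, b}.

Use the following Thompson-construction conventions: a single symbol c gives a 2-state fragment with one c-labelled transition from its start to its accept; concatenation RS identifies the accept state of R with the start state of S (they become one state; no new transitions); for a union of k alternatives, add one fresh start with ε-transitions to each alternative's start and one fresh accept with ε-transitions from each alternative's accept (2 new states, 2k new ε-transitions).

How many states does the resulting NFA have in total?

By structural recursion:
Each of the 4 symbol leaves contributes a 2-state fragment.
  bb → 3 states
  bb|b|a → 9 states

9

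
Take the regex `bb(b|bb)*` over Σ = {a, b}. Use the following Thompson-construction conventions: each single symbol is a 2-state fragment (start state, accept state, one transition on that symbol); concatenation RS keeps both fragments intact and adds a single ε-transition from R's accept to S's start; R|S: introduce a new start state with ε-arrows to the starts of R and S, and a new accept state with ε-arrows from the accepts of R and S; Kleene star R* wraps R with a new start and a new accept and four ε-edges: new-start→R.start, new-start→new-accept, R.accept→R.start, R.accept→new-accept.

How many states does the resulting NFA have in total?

14

Recursing over subexpressions:
Each of the 5 symbol leaves contributes a 2-state fragment.
  bb = 4 states
  b|bb = 8 states
  (b|bb)* = 10 states
  bb(b|bb)* = 14 states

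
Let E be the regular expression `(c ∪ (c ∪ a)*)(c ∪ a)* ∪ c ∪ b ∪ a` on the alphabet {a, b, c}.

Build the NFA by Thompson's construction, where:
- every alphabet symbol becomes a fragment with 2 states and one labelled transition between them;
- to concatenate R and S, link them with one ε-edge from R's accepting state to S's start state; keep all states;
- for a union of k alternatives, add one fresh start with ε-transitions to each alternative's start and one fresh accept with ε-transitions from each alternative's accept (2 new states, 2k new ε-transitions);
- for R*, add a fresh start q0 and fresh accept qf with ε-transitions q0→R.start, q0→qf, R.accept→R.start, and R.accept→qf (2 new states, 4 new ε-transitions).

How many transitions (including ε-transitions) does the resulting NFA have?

37

Per subexpression:
Each of the 8 symbol leaves contributes 1 transition (1 symbol, 0 ε).
  c ∪ a : 6 transitions (2 symbol, 4 ε)
  (c ∪ a)* : 10 transitions (2 symbol, 8 ε)
  c ∪ (c ∪ a)* : 15 transitions (3 symbol, 12 ε)
  c ∪ a : 6 transitions (2 symbol, 4 ε)
  (c ∪ a)* : 10 transitions (2 symbol, 8 ε)
  (c ∪ (c ∪ a)*)(c ∪ a)* : 26 transitions (5 symbol, 21 ε)
  (c ∪ (c ∪ a)*)(c ∪ a)* ∪ c ∪ b ∪ a : 37 transitions (8 symbol, 29 ε)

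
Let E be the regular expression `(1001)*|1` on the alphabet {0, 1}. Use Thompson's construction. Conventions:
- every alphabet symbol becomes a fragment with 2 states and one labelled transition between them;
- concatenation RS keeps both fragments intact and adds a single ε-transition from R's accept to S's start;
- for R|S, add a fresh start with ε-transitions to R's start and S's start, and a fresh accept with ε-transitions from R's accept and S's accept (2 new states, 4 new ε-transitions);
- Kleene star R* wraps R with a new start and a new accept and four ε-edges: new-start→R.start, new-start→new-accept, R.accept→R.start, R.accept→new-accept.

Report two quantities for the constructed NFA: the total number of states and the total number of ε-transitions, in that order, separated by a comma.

14, 11

Recursing over subexpressions:
Each of the 5 symbol leaves contributes 2 states and 0 ε-transitions.
  1001 = 8 states, 3 ε-transitions
  (1001)* = 10 states, 7 ε-transitions
  (1001)*|1 = 14 states, 11 ε-transitions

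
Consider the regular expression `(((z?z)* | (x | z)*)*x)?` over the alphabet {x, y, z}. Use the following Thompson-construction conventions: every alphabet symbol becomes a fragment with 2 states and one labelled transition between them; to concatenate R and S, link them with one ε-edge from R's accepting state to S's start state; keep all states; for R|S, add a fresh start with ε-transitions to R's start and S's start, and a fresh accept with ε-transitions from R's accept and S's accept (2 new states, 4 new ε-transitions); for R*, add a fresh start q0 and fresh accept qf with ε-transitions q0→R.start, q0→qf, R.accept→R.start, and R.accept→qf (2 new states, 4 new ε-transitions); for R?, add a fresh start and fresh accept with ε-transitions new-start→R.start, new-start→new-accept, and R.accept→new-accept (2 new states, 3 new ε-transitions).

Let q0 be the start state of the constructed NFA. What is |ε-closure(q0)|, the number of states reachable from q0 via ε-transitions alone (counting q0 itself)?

Work bottom-up. For each fragment F, track |ε-closure(F.start)| and whether F's accept lies in that closure (i.e. whether F accepts ε). A single-symbol fragment has closure size 1 and does not accept ε.
  z? — new start has ε-edges to the inner start and to the new accept, so |closure| = 2 + 1 = 3
  z?z — the left operand accepts ε, so the closure extends into the next operand (via the concat ε-link); |closure| = 3 + 1 = 4
  (z?z)* — the star's fresh start ε-reaches both the body's start and the fresh accept: |closure| = 2 + 4 = 6
  x | z — |closure| = 1 + 1 + 1 = 3 (the new accept is not ε-reachable since no branch accepts ε)
  (x | z)* — the star's fresh start ε-reaches both the body's start and the fresh accept: |closure| = 2 + 3 = 5
  (z?z)* | (x | z)* — new start ε-reaches every alternative's start; at least one alternative accepts ε, so the union's new accept is reached too: |closure| = 1 + 6 + 5 + 1 = 13
  ((z?z)* | (x | z)*)* — the star's fresh start ε-reaches both the body's start and the fresh accept: |closure| = 2 + 13 = 15
  ((z?z)* | (x | z)*)*x — |closure| = 15 + 1 = 16 (closure spills across the concat boundary because the left factor accepts ε)
  (((z?z)* | (x | z)*)*x)? — |closure| = 1 (new start) + 16 (body) + 1 (new accept, via ε) = 18

18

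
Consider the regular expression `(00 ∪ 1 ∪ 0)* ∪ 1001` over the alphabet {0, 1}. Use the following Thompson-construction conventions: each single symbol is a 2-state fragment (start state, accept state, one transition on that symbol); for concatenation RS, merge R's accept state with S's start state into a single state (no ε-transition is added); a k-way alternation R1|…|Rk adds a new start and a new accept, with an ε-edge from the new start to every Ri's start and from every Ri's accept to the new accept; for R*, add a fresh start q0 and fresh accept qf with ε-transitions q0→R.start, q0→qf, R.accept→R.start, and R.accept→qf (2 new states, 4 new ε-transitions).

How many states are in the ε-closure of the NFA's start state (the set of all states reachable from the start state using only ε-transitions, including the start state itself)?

9

Compute the ε-closure size of each fragment's start state recursively; a symbol fragment's start has no outgoing ε-edge, so its closure is just itself (size 1).
  00 → |closure| equals the left operand's closure size = 1 (its accept is not ε-reachable, so the closure stops there)
  00 ∪ 1 ∪ 0 → |closure| = 1 + 1 + 1 + 1 = 4 (the new accept is not ε-reachable since no branch accepts ε)
  (00 ∪ 1 ∪ 0)* → the star's fresh start ε-reaches both the body's start and the fresh accept: |closure| = 2 + 4 = 6
  1001 → same as the first factor's closure: |closure| = 1
  (00 ∪ 1 ∪ 0)* ∪ 1001 → |closure| = 1 (new start) + (6 + 1) + 1 (new accept, since some branch ε-reaches its own accept) = 9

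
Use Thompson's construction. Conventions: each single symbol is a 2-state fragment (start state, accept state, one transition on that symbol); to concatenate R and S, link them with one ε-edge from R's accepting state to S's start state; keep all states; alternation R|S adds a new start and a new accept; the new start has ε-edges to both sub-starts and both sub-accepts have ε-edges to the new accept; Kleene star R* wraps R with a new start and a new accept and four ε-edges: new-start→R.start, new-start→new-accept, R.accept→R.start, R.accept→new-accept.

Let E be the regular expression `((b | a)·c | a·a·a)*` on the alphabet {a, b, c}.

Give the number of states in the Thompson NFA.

18

Bottom-up over the parse tree:
Each of the 6 symbol leaves contributes a 2-state fragment.
  b | a = 6 states
  (b | a)·c = 8 states
  a·a·a = 6 states
  (b | a)·c | a·a·a = 16 states
  ((b | a)·c | a·a·a)* = 18 states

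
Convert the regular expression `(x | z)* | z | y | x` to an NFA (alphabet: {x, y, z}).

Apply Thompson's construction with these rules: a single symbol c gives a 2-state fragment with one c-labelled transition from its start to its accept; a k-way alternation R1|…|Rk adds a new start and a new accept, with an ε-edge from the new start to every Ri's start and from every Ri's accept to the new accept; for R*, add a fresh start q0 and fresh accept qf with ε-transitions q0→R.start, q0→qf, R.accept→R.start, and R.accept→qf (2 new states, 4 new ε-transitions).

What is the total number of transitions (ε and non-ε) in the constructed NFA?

21

Bottom-up over the parse tree:
Each of the 5 symbol leaves contributes 1 transition (1 symbol, 0 ε).
  x | z = 6 transitions (2 symbol, 4 ε)
  (x | z)* = 10 transitions (2 symbol, 8 ε)
  (x | z)* | z | y | x = 21 transitions (5 symbol, 16 ε)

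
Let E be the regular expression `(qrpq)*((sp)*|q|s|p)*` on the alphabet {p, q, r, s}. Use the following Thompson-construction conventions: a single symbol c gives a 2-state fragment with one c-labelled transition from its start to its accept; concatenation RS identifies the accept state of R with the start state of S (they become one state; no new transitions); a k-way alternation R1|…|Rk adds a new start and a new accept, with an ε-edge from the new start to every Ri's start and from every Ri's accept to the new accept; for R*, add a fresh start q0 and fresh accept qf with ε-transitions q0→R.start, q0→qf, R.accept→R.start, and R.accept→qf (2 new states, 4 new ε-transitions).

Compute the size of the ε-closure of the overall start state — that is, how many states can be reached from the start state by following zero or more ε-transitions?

12

Compute the ε-closure size of each fragment's start state recursively; a symbol fragment's start has no outgoing ε-edge, so its closure is just itself (size 1).
  qrpq — same as the first factor's closure: |closure| = 1
  (qrpq)* — |closure| = 1 (new start) + 1 (body) + 1 (new accept) = 3
  sp — same as the first factor's closure: |closure| = 1
  (sp)* — the star's fresh start ε-reaches both the body's start and the fresh accept: |closure| = 2 + 1 = 3
  (sp)*|q|s|p — new start ε-reaches every alternative's start; at least one alternative accepts ε, so the union's new accept is reached too: |closure| = 1 + 3 + 1 + 1 + 1 + 1 = 8
  ((sp)*|q|s|p)* — new start has ε-edges to the inner start and to the new accept, so |closure| = 2 + 8 = 10
  (qrpq)*((sp)*|q|s|p)* — the left operand accepts ε, so the closure extends into the next operand (the shared merged state is already counted); |closure| = 3 + (10−1) = 12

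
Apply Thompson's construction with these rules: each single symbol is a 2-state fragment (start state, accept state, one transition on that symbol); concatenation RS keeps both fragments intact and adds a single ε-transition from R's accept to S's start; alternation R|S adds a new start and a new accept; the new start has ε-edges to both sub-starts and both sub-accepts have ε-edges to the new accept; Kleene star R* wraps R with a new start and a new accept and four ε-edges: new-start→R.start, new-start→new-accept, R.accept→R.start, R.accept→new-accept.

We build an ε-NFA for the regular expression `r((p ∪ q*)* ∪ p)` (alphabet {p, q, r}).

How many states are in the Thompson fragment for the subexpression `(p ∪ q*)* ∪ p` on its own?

14

Fragment for `(p ∪ q*)* ∪ p`:
Each of the 3 symbol leaves contributes a 2-state fragment.
  q* : 4 states
  p ∪ q* : 8 states
  (p ∪ q*)* : 10 states
  (p ∪ q*)* ∪ p : 14 states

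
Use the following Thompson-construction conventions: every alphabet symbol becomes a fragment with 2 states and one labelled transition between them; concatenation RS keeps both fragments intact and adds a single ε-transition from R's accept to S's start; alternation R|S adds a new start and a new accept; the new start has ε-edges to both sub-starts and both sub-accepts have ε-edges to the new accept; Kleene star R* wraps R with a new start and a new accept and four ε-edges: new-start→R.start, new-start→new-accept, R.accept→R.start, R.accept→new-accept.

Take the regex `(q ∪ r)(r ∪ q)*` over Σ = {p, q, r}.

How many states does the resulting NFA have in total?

14

Recursing over subexpressions:
Each of the 4 symbol leaves contributes a 2-state fragment.
  q ∪ r → 6 states
  r ∪ q → 6 states
  (r ∪ q)* → 8 states
  (q ∪ r)(r ∪ q)* → 14 states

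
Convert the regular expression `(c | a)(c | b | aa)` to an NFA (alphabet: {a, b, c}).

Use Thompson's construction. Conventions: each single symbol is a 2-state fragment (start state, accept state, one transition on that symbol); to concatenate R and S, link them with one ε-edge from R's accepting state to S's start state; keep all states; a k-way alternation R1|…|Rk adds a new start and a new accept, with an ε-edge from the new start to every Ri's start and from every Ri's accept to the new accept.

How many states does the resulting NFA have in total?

16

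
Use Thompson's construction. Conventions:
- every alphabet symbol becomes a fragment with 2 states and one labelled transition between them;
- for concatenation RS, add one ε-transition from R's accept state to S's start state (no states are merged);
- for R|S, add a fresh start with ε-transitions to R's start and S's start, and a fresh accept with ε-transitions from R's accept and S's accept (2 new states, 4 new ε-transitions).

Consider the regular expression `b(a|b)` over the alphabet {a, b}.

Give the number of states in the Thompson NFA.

8

By structural recursion:
Each of the 3 symbol leaves contributes a 2-state fragment.
  a|b : 6 states
  b(a|b) : 8 states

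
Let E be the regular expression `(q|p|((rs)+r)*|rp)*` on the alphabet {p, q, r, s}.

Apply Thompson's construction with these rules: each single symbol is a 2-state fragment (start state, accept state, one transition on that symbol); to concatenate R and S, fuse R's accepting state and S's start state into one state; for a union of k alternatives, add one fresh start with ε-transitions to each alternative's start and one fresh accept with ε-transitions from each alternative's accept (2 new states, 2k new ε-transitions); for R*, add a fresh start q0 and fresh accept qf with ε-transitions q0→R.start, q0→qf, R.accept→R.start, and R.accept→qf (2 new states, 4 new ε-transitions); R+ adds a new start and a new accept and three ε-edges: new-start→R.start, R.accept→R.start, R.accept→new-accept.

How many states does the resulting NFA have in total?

19

By structural recursion:
Each of the 7 symbol leaves contributes a 2-state fragment.
  rs = 3 states
  (rs)+ = 5 states
  (rs)+r = 6 states
  ((rs)+r)* = 8 states
  rp = 3 states
  q|p|((rs)+r)*|rp = 17 states
  (q|p|((rs)+r)*|rp)* = 19 states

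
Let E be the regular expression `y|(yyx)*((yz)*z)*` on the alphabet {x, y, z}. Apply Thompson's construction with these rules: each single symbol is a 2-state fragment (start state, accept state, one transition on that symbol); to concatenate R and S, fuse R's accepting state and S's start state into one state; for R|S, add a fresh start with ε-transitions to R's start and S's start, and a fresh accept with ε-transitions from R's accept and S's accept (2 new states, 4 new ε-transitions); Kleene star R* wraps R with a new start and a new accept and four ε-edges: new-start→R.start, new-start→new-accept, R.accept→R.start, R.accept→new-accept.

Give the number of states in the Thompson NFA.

17

Bottom-up over the parse tree:
Each of the 7 symbol leaves contributes a 2-state fragment.
  yyx → 4 states
  (yyx)* → 6 states
  yz → 3 states
  (yz)* → 5 states
  (yz)*z → 6 states
  ((yz)*z)* → 8 states
  (yyx)*((yz)*z)* → 13 states
  y|(yyx)*((yz)*z)* → 17 states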